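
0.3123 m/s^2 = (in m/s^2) 0.3123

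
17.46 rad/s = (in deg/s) 1000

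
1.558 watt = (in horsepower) 0.002089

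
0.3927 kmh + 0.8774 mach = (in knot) 580.9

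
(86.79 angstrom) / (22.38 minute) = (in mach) 1.898e-14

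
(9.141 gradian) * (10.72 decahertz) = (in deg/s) 881.9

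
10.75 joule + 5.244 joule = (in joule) 15.99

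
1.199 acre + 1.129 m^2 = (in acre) 1.199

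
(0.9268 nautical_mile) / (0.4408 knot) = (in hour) 2.103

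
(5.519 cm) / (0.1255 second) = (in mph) 0.9837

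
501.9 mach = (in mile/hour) 3.823e+05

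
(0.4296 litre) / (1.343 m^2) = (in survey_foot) 0.001049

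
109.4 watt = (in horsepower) 0.1467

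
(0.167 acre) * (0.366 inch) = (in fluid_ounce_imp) 2.211e+05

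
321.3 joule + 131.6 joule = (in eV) 2.827e+21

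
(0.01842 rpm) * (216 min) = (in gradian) 1591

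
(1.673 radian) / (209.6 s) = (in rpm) 0.07622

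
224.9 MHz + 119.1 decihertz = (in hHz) 2.249e+06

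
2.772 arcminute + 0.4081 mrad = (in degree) 0.06958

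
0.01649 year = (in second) 5.2e+05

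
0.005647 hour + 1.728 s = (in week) 3.647e-05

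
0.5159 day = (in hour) 12.38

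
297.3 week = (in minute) 2.997e+06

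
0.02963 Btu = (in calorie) 7.472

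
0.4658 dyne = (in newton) 4.658e-06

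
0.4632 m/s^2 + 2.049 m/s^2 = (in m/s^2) 2.512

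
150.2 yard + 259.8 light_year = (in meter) 2.458e+18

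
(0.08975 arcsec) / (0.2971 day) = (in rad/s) 1.695e-11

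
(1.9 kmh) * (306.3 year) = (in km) 5.098e+06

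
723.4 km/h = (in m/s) 200.9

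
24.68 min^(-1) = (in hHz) 0.004113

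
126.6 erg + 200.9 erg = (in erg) 327.5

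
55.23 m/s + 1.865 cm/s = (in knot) 107.4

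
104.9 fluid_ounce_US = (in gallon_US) 0.8195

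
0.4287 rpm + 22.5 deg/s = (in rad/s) 0.4376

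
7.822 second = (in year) 2.48e-07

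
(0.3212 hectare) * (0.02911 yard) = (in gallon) 2.259e+04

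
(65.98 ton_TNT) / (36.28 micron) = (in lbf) 1.711e+15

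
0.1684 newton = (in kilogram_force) 0.01717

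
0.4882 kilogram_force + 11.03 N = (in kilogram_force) 1.613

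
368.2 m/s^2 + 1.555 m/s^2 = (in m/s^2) 369.8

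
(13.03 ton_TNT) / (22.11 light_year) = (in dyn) 0.02606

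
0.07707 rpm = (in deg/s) 0.4624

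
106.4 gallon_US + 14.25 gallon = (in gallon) 120.7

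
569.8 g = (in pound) 1.256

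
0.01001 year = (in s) 3.157e+05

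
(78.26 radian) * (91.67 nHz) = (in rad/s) 7.174e-06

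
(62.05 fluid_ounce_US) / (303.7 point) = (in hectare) 1.713e-06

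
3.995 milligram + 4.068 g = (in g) 4.072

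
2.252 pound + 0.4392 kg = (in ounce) 51.52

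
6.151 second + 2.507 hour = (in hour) 2.509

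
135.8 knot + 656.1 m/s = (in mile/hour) 1624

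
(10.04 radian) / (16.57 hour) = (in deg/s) 0.009643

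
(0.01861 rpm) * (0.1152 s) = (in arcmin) 0.7718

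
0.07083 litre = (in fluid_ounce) 2.395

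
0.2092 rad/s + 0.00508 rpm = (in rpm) 2.003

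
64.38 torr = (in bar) 0.08583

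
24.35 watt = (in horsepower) 0.03265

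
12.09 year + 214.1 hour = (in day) 4422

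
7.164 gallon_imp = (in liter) 32.57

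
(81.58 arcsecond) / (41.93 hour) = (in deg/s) 1.501e-07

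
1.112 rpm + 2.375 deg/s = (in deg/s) 9.047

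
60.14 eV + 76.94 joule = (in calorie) 18.39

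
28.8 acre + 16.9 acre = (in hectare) 18.49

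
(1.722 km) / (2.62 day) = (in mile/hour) 0.01702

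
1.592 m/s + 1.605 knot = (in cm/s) 241.8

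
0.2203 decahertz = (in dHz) 22.03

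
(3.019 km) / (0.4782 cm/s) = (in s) 6.313e+05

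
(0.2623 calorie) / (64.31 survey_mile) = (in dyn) 1.06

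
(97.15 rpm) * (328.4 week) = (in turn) 3.216e+08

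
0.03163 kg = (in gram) 31.63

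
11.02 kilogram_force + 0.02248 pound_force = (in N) 108.2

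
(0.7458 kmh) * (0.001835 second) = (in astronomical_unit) 2.541e-15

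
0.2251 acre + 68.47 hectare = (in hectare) 68.56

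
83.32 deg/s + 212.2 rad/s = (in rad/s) 213.7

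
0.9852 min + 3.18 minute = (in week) 0.0004132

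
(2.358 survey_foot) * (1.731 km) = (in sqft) 1.339e+04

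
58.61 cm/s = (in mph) 1.311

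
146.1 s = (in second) 146.1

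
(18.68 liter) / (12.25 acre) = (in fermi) 3.768e+08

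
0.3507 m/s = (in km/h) 1.263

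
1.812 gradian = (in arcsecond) 5871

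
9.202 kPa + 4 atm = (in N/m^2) 4.145e+05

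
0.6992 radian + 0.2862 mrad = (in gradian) 44.53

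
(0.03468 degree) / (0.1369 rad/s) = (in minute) 7.369e-05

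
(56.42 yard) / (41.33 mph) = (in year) 8.854e-08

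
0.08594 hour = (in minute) 5.156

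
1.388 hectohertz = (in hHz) 1.388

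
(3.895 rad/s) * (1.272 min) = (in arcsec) 6.132e+07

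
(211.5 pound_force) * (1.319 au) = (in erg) 1.856e+21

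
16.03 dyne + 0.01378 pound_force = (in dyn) 6146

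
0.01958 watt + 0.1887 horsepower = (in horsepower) 0.1887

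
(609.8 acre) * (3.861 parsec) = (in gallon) 7.767e+25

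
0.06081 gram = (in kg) 6.081e-05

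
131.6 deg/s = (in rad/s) 2.297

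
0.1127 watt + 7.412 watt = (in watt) 7.525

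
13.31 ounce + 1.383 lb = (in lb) 2.215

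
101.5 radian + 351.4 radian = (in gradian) 2.883e+04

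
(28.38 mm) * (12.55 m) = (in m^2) 0.3562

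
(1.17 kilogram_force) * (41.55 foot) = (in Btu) 0.1377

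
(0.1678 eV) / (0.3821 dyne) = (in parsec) 2.28e-31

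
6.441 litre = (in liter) 6.441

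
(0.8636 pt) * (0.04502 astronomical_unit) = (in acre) 507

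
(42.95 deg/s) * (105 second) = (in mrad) 7.871e+04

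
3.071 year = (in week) 160.1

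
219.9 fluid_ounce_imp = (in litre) 6.248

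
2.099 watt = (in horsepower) 0.002815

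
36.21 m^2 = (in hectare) 0.003621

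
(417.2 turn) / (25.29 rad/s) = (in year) 3.287e-06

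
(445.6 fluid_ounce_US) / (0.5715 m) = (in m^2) 0.02306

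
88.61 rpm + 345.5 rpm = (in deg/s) 2605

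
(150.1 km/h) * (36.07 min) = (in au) 6.032e-07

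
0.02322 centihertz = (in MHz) 2.322e-10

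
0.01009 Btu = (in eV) 6.644e+19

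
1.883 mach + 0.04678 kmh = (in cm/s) 6.412e+04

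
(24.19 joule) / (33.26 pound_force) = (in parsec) 5.299e-18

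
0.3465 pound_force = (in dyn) 1.541e+05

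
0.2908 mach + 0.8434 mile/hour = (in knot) 193.2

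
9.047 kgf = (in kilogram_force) 9.047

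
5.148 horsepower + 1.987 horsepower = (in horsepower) 7.135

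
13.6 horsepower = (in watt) 1.014e+04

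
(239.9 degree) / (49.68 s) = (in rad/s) 0.08428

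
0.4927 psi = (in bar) 0.03397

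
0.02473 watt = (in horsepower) 3.316e-05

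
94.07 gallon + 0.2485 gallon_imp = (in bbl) 2.247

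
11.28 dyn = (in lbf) 2.536e-05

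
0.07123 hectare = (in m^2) 712.3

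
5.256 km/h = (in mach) 0.004288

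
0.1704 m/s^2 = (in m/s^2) 0.1704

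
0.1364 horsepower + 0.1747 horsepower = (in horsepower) 0.3111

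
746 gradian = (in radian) 11.72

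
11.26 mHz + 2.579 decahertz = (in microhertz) 2.58e+07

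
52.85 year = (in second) 1.667e+09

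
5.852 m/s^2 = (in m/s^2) 5.852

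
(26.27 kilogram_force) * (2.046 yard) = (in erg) 4.82e+09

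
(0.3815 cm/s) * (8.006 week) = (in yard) 2.02e+04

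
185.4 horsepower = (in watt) 1.383e+05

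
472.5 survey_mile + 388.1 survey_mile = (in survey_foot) 4.544e+06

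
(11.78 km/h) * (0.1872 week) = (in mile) 230.2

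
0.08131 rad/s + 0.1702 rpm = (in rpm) 0.9467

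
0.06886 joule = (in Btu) 6.527e-05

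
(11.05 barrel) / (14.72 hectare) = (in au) 7.978e-17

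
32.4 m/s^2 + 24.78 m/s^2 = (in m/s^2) 57.18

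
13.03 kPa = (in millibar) 130.3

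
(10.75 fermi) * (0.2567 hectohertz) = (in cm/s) 2.76e-11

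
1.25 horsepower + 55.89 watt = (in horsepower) 1.325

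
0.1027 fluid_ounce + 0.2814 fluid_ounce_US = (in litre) 0.01136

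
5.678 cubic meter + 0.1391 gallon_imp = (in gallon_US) 1500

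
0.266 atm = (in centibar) 26.95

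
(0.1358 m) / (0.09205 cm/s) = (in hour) 0.04098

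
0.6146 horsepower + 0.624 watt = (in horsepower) 0.6154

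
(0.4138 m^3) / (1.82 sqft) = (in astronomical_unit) 1.636e-11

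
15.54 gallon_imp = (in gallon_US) 18.66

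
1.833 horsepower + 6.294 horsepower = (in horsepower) 8.127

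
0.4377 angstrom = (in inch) 1.723e-09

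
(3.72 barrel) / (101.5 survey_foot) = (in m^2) 0.01912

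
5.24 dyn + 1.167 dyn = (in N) 6.407e-05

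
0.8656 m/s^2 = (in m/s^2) 0.8656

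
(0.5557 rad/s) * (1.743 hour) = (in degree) 1.998e+05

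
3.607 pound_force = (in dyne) 1.604e+06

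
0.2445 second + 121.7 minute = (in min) 121.7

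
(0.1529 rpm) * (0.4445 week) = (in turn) 685.1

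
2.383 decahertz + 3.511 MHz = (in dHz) 3.511e+07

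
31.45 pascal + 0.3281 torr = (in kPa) 0.07519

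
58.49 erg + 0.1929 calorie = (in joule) 0.8071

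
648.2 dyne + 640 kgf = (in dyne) 6.276e+08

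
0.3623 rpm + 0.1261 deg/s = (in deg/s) 2.3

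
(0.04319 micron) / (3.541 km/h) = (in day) 5.082e-13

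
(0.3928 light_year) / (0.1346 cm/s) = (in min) 4.602e+16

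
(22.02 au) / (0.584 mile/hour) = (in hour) 3.505e+09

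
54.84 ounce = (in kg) 1.555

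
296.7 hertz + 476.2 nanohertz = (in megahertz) 0.0002967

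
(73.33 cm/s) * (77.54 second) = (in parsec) 1.843e-15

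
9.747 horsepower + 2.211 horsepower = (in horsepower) 11.96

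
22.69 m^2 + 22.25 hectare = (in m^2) 2.225e+05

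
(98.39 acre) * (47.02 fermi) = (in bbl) 1.178e-07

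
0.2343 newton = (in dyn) 2.343e+04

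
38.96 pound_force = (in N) 173.3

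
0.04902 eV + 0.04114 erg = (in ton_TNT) 9.833e-19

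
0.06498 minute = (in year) 1.236e-07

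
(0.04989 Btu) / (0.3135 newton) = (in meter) 167.9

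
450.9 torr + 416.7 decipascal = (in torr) 451.2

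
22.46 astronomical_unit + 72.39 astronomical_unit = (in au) 94.85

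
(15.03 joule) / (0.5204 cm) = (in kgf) 294.5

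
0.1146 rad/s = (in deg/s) 6.566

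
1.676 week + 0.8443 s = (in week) 1.676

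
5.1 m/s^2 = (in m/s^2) 5.1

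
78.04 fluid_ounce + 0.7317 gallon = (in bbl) 0.03194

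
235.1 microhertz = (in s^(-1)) 0.0002351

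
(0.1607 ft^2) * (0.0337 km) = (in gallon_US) 132.9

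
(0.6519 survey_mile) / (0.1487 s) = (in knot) 1.371e+04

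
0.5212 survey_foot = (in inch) 6.254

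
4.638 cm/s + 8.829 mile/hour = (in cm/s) 399.3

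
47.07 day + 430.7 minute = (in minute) 6.821e+04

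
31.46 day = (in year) 0.08619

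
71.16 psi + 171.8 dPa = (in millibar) 4906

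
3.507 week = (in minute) 3.535e+04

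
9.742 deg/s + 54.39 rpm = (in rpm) 56.01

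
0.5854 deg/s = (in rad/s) 0.01022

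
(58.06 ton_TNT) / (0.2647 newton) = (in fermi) 9.177e+26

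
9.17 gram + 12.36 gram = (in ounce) 0.7594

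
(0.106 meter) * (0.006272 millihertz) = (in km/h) 2.393e-06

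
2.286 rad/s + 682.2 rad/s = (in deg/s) 3.922e+04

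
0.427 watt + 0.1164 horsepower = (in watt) 87.23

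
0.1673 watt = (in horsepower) 0.0002244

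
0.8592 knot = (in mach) 0.001298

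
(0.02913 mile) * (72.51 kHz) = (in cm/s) 3.399e+08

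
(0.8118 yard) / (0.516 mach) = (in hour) 1.174e-06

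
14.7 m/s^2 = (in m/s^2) 14.7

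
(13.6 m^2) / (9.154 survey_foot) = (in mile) 0.003029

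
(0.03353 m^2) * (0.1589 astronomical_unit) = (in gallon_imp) 1.753e+11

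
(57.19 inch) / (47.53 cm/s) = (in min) 0.05094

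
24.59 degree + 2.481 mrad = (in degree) 24.73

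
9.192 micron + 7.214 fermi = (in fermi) 9.192e+09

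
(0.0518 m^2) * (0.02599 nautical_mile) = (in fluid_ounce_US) 8.431e+04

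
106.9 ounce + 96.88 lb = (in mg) 4.697e+07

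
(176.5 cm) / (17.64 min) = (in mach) 4.898e-06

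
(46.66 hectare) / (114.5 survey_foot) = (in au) 8.937e-08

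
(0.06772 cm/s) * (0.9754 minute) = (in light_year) 4.189e-18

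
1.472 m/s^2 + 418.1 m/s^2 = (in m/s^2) 419.6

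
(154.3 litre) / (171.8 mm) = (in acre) 0.0002219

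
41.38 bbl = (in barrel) 41.38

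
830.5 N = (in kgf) 84.69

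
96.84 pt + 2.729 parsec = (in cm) 8.421e+18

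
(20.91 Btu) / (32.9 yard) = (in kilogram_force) 74.78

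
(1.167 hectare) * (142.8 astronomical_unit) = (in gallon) 6.586e+19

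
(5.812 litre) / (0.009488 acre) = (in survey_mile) 9.406e-08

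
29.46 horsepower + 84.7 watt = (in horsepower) 29.57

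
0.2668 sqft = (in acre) 6.125e-06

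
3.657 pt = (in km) 1.29e-06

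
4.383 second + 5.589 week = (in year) 0.1072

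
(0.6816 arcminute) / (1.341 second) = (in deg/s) 0.008471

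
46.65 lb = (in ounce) 746.4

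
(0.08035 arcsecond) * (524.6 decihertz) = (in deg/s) 0.001171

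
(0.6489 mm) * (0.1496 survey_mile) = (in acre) 3.86e-05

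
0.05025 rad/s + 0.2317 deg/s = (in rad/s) 0.05429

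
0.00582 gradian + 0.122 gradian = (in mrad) 2.008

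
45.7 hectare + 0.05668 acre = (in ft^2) 4.922e+06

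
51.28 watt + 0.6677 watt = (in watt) 51.95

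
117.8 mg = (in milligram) 117.8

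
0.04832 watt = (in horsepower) 6.48e-05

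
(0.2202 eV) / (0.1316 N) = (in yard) 2.932e-19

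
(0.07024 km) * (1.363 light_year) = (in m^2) 9.057e+17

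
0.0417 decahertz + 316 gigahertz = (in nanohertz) 3.16e+20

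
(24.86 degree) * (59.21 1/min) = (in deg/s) 24.53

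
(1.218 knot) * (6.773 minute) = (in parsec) 8.252e-15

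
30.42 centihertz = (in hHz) 0.003042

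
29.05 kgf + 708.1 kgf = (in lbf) 1625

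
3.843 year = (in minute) 2.02e+06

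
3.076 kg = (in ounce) 108.5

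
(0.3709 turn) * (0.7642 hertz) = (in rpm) 17.01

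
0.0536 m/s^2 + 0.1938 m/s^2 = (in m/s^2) 0.2474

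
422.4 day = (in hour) 1.014e+04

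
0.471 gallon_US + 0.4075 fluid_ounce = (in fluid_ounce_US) 60.7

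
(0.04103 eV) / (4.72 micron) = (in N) 1.393e-15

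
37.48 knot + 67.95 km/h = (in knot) 74.17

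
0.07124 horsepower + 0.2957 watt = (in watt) 53.42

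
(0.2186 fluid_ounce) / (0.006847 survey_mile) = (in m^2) 5.867e-07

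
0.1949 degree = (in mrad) 3.402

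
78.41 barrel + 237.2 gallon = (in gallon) 3530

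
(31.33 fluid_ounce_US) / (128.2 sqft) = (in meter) 7.779e-05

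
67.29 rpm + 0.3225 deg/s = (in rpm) 67.34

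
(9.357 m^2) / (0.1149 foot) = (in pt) 7.574e+05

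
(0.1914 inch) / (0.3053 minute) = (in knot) 0.0005159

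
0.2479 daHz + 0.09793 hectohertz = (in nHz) 1.227e+10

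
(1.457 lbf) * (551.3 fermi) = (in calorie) 8.54e-13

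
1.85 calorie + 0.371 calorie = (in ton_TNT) 2.221e-09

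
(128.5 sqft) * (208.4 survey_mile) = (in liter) 4.004e+09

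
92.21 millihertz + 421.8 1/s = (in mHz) 4.219e+05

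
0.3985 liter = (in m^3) 0.0003985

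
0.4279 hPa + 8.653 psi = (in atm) 0.5892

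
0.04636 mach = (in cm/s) 1579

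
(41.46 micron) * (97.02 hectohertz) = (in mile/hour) 0.8998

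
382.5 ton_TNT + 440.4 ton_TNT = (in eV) 2.149e+31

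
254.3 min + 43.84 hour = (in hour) 48.08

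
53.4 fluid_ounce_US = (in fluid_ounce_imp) 55.58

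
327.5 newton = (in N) 327.5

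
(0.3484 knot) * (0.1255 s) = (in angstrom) 2.249e+08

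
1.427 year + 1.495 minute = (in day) 520.9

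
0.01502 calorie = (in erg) 6.284e+05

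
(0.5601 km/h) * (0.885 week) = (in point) 2.361e+08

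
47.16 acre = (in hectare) 19.08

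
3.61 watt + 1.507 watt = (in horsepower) 0.006862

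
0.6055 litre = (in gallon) 0.16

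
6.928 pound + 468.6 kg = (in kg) 471.7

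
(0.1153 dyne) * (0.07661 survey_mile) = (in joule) 0.0001422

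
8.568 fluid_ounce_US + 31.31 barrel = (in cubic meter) 4.978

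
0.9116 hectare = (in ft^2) 9.812e+04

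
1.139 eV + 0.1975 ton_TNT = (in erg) 8.263e+15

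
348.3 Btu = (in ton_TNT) 8.783e-05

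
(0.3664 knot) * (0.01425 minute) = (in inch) 6.345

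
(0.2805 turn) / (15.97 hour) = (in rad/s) 3.066e-05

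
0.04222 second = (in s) 0.04222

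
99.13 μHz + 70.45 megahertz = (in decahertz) 7.045e+06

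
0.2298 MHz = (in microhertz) 2.298e+11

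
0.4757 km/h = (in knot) 0.2569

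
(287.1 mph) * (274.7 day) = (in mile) 1.893e+06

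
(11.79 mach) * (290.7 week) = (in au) 4.718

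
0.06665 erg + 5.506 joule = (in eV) 3.437e+19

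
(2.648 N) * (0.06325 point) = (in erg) 590.9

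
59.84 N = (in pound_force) 13.45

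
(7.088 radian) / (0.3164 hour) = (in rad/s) 0.006223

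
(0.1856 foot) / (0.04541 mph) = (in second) 2.787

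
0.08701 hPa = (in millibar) 0.08701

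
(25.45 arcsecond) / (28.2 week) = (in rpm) 6.908e-11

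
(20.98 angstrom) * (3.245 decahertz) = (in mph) 1.523e-07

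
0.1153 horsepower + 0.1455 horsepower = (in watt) 194.5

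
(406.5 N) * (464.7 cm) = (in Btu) 1.79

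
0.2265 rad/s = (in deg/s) 12.98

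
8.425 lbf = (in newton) 37.48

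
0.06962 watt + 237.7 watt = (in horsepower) 0.3189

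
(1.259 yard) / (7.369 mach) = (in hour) 1.274e-07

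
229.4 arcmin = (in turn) 0.01062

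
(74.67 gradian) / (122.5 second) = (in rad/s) 0.009575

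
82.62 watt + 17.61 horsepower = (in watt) 1.321e+04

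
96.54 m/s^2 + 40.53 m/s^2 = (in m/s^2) 137.1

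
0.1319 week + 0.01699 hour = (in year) 0.002532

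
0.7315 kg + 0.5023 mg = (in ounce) 25.8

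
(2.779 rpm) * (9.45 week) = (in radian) 1.663e+06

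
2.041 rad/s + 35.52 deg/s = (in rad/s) 2.661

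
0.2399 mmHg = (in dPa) 319.8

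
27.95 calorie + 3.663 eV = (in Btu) 0.1108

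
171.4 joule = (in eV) 1.07e+21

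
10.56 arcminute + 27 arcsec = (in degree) 0.1835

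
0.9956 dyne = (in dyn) 0.9956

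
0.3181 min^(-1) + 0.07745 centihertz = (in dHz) 0.06076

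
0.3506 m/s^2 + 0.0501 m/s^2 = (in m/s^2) 0.4007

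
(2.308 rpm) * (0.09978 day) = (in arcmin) 7.163e+06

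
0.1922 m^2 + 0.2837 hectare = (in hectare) 0.2837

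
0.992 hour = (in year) 0.0001132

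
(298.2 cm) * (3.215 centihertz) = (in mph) 0.2145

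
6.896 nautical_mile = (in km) 12.77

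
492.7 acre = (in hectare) 199.4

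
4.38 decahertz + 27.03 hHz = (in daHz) 274.7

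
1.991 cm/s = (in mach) 5.847e-05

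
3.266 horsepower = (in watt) 2435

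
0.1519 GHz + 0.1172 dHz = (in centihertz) 1.519e+10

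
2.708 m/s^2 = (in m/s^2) 2.708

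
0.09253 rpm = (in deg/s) 0.5552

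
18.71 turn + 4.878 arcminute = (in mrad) 1.176e+05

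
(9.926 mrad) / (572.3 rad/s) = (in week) 2.868e-11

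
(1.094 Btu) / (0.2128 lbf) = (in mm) 1.219e+06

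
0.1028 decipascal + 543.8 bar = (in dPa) 5.438e+08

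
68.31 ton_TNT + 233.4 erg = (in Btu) 2.709e+08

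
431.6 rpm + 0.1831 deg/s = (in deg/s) 2590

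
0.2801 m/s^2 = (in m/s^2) 0.2801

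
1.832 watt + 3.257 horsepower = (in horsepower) 3.259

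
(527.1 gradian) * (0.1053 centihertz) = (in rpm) 0.08326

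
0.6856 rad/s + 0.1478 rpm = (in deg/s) 40.17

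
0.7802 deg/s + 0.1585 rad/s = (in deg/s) 9.862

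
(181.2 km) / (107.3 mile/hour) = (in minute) 62.96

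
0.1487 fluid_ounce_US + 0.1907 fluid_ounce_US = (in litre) 0.01004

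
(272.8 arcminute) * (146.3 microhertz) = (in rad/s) 1.161e-05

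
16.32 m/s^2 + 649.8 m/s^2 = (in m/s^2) 666.1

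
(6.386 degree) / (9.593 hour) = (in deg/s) 0.0001849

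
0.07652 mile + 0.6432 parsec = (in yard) 2.171e+16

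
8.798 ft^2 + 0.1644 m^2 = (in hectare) 9.818e-05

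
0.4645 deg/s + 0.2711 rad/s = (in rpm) 2.666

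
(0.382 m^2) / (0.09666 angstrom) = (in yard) 4.322e+10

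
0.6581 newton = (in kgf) 0.06711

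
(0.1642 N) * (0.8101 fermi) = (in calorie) 3.179e-17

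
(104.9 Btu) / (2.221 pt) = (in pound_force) 3.176e+07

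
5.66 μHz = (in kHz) 5.66e-09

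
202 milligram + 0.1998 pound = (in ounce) 3.204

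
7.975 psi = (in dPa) 5.499e+05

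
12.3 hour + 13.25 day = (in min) 1.982e+04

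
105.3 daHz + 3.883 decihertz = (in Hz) 1053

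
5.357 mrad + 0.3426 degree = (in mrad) 11.34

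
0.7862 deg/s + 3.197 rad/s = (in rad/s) 3.211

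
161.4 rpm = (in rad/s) 16.9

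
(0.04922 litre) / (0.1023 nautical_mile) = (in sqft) 2.796e-06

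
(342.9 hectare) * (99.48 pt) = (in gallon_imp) 2.647e+07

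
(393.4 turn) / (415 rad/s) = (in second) 5.956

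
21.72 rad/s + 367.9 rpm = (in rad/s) 60.25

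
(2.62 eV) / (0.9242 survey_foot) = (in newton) 1.49e-18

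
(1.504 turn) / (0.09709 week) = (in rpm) 0.001537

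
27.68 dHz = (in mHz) 2768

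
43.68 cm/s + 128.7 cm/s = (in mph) 3.856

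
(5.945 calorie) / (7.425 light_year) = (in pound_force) 7.96e-17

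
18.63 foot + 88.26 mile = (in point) 4.027e+08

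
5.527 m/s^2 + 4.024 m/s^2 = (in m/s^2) 9.551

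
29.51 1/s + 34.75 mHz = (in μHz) 2.954e+07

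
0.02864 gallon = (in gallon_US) 0.02864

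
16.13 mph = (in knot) 14.02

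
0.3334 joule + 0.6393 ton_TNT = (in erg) 2.675e+16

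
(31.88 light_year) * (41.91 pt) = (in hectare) 4.459e+11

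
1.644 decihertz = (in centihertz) 16.44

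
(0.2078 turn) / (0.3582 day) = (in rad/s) 4.219e-05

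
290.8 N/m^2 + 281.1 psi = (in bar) 19.38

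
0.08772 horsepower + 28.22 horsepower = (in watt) 2.111e+04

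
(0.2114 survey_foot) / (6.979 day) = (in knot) 2.077e-07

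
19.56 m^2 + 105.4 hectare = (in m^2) 1.054e+06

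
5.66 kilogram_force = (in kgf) 5.66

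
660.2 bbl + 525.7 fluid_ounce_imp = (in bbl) 660.3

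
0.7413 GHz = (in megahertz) 741.3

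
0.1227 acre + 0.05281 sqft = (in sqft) 5345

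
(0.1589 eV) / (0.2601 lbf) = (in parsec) 7.131e-37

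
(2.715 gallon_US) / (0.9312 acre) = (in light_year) 2.883e-22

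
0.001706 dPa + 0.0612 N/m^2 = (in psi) 8.901e-06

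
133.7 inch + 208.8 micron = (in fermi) 3.396e+15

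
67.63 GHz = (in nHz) 6.763e+19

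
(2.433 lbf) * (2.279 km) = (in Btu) 23.38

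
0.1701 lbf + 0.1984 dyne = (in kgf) 0.07716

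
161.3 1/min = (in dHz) 26.88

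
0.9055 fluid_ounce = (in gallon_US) 0.007074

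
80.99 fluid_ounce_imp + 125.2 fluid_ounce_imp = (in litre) 5.858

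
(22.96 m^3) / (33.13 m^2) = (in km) 0.000693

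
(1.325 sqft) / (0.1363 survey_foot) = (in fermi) 2.963e+15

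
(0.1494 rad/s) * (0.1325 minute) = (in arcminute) 4083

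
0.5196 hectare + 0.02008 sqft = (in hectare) 0.5196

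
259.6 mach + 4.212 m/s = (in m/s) 8.84e+04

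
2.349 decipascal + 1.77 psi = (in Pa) 1.22e+04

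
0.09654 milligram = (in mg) 0.09654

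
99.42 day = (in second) 8.59e+06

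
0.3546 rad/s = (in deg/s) 20.32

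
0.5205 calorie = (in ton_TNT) 5.205e-10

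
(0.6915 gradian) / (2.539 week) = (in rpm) 6.755e-08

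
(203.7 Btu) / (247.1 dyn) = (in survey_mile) 5.404e+04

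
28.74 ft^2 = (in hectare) 0.000267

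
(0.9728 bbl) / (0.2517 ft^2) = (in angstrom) 6.614e+10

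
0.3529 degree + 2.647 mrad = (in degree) 0.5046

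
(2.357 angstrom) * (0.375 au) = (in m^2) 13.22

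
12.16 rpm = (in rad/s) 1.273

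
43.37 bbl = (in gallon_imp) 1517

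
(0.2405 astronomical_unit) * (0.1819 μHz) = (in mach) 19.22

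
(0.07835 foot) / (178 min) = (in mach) 6.567e-09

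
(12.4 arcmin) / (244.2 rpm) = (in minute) 2.351e-06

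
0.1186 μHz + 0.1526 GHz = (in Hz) 1.526e+08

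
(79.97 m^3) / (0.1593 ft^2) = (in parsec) 1.751e-13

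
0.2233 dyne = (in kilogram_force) 2.277e-07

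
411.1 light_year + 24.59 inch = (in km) 3.889e+15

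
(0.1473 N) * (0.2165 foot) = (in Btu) 9.213e-06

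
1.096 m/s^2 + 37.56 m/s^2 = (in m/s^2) 38.66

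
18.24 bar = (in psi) 264.5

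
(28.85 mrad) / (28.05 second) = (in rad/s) 0.001029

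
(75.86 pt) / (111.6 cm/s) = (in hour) 6.661e-06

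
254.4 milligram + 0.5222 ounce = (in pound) 0.0332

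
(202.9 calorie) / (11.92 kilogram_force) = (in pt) 2.059e+04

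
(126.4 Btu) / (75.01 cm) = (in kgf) 1.813e+04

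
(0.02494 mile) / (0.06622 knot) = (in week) 0.001948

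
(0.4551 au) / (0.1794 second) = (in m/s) 3.795e+11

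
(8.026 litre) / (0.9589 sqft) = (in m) 0.09009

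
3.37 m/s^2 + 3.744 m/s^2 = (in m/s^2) 7.114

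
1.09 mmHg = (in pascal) 145.3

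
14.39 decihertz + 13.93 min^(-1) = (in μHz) 1.671e+06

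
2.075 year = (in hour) 1.818e+04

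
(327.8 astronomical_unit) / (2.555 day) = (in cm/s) 2.221e+10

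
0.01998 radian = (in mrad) 19.98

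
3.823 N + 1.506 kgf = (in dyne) 1.859e+06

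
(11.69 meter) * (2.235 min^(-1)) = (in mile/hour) 0.9741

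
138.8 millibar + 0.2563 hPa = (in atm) 0.1372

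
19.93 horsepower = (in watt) 1.486e+04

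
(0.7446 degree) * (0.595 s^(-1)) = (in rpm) 0.07384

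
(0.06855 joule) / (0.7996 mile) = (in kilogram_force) 5.432e-06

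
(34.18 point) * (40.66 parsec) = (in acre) 3.738e+12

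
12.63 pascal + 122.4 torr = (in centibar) 16.33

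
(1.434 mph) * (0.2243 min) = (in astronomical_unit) 5.767e-11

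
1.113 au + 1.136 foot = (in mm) 1.665e+14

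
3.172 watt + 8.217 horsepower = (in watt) 6131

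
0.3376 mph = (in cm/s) 15.09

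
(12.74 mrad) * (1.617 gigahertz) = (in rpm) 1.967e+08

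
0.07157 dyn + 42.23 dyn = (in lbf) 9.51e-05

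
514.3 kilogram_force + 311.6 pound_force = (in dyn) 6.43e+08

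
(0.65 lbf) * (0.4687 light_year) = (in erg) 1.282e+23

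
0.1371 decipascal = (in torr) 0.0001028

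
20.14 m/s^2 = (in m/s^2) 20.14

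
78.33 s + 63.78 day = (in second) 5.511e+06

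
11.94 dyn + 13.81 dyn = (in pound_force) 5.789e-05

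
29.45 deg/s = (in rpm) 4.908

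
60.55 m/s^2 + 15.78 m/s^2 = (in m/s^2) 76.33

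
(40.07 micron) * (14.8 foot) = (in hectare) 1.808e-08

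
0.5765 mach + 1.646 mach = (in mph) 1693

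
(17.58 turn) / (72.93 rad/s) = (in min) 0.02524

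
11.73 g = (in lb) 0.02586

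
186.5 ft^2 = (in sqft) 186.5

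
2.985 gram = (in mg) 2985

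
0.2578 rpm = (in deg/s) 1.547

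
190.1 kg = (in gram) 1.901e+05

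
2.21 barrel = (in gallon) 92.82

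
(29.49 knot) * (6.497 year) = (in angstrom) 3.108e+19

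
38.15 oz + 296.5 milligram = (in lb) 2.385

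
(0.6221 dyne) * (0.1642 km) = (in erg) 1.021e+04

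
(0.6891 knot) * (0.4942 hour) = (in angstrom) 6.307e+12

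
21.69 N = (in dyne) 2.169e+06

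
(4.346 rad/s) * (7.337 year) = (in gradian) 6.402e+10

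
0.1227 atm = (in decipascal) 1.243e+05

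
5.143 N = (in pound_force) 1.156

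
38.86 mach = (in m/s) 1.323e+04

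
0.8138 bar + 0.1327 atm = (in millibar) 948.3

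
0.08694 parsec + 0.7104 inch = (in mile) 1.667e+12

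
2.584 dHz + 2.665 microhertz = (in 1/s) 0.2584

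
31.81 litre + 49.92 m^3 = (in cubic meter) 49.95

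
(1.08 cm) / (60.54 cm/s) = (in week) 2.95e-08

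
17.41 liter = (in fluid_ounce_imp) 612.7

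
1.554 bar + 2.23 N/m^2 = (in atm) 1.534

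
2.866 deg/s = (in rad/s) 0.05002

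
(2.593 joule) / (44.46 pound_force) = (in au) 8.764e-14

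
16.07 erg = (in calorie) 3.841e-07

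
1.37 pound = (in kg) 0.6214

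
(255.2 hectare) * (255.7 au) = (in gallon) 2.579e+22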